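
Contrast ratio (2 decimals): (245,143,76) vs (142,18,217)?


Linearize each sRGB channel c=v/255: c/12.92 if c ≤ 0.04045 else ((c+0.055)/1.055)^2.4
L = 0.2126×R_lin + 0.7152×G_lin + 0.0722×B_lin
Color 1 (245,143,76):
  R=245: 245/255≈0.9608 > 0.04045 → ((0.9608+0.055)/1.055)^2.4 ≈ 0.91310
  G=143: 143/255≈0.5608 > 0.04045 → ((0.5608+0.055)/1.055)^2.4 ≈ 0.27468
  B=76: 76/255≈0.2980 > 0.04045 → ((0.2980+0.055)/1.055)^2.4 ≈ 0.07227
  L1 = 0.2126×0.91310 + 0.7152×0.27468 + 0.0722×0.07227 ≈ 0.39579
Color 2 (142,18,217):
  R=142: 142/255≈0.5569 > 0.04045 → ((0.5569+0.055)/1.055)^2.4 ≈ 0.27050
  G=18: 18/255≈0.0706 > 0.04045 → ((0.0706+0.055)/1.055)^2.4 ≈ 0.00605
  B=217: 217/255≈0.8510 > 0.04045 → ((0.8510+0.055)/1.055)^2.4 ≈ 0.69387
  L2 = 0.2126×0.27050 + 0.7152×0.00605 + 0.0722×0.69387 ≈ 0.11193
Lighter = 0.39579, Darker = 0.11193
Ratio = (L_lighter + 0.05) / (L_darker + 0.05)
Ratio = (0.39579 + 0.05) / (0.11193 + 0.05) = 0.44579 / 0.16193 ≈ 2.7530
Ratio ≈ 2.75:1


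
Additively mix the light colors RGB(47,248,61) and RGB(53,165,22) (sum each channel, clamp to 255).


Additive: each channel = min(255, C₁+C₂)
R: 47+53 = 100 → 100
G: 248+165 = 413 → 255
B: 61+22 = 83 → 83
= RGB(100, 255, 83)


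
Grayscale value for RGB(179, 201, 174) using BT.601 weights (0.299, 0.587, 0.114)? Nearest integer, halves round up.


Gray = 0.299×R + 0.587×G + 0.114×B
Gray = 0.299×179 + 0.587×201 + 0.114×174
Gray = 53.521 + 117.987 + 19.836
Gray = 191.344 → round half up → 191
Gray = 191


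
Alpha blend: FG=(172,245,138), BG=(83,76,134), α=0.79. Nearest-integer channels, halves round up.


C = α×F + (1-α)×B, with 1-α = 0.21
R: 0.79×172 + 0.21×83 = 135.88 + 17.43 = 153.31 → 153
G: 0.79×245 + 0.21×76 = 193.55 + 15.96 = 209.51 → 210
B: 0.79×138 + 0.21×134 = 109.02 + 28.14 = 137.16 → 137
= RGB(153, 210, 137)


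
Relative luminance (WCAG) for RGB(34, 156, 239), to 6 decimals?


Linearize each channel (sRGB transfer function): c = v/255; c_lin = c/12.92 if c ≤ 0.04045, else ((c+0.055)/1.055)^2.4
  R: 34/255 ≈ 0.133333 > 0.04045 → ((0.133333+0.055)/1.055)^2.4 ≈ 0.015996
  G: 156/255 ≈ 0.611765 > 0.04045 → ((0.611765+0.055)/1.055)^2.4 ≈ 0.332452
  B: 239/255 ≈ 0.937255 > 0.04045 → ((0.937255+0.055)/1.055)^2.4 ≈ 0.863157
R_lin = 0.015996, G_lin = 0.332452, B_lin = 0.863157
L = 0.2126×R + 0.7152×G + 0.0722×B
L = 0.2126×0.015996 + 0.7152×0.332452 + 0.0722×0.863157
L ≈ 0.303490


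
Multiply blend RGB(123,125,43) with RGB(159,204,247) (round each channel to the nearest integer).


Multiply: C = A×B/255, rounded to nearest integer
R: 123×159/255 = 19557/255 ≈ 76.694 → 77
G: 125×204/255 = 25500/255 ≈ 100.000 → 100
B: 43×247/255 = 10621/255 ≈ 41.651 → 42
= RGB(77, 100, 42)


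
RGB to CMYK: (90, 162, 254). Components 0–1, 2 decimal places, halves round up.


R'=90/255≈0.3529, G'=162/255≈0.6353, B'=254/255≈0.9961
K = 1 - max(R',G',B') = 1 - 254/255 = 1/255 = 0.00392… → 0.00
(1-R'-K)/(1-K) simplifies to (max-R)/max with max = 254:
C = (254-90)/254 = 164/254 = 0.64566… → 0.65
M = (254-162)/254 = 92/254 = 0.36220… → 0.36
Y = (254-254)/254 = 0/254 = 0 → 0.00
= CMYK(0.65, 0.36, 0.00, 0.00)


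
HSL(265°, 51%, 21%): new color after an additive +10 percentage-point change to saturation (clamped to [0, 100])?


Original S = 51%
Adjustment = +10 percentage points
New S = 51 + (10) = 61
Clamp to [0, 100] → 61
= HSL(265°, 61%, 21%)


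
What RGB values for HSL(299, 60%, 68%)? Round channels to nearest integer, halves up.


H=299°, S=0.60, L=0.68
C = (1-|2L-1|)×S = (1-|0.36|)×0.60 = 0.384
H' = H/60 = 299/60 ≈ 4.9833; X = C×(1-|H' mod 2 - 1|) = 0.3776
m = L - C/2 = 0.68 - 0.192 = 0.488
Sector ⌊H'⌋ = 4 → (R',G',B') = (0.3776, 0.0, 0.384)
RGB = ((R'+m)×255, (G'+m)×255, (B'+m)×255) = (220.728, 124.44, 222.36)
Round half up → RGB(221, 124, 222)


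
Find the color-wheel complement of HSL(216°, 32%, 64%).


Complement = opposite side of color wheel = hue + 180°
H' = (216 + 180) mod 360 = 36°
S and L unchanged.
= HSL(36°, 32%, 64%)


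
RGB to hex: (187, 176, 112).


R = 187 → BB (hex)
G = 176 → B0 (hex)
B = 112 → 70 (hex)
Hex = #BBB070


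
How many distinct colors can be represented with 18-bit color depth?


Colors = 2^bits = 2^18
= 262,144 colors


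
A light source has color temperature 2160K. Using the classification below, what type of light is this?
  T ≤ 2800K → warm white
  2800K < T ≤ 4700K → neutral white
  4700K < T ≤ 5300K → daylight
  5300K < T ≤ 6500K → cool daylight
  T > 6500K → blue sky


Temperature: 2160K
2160K ≤ 2800K → warm white
Classification: warm white


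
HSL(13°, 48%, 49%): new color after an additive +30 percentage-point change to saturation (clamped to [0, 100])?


Original S = 48%
Adjustment = +30 percentage points
New S = 48 + (30) = 78
Clamp to [0, 100] → 78
= HSL(13°, 78%, 49%)


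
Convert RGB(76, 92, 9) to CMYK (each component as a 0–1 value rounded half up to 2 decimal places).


R'=76/255≈0.2980, G'=92/255≈0.3608, B'=9/255≈0.0353
K = 1 - max(R',G',B') = 1 - 92/255 = 163/255 = 0.63921… → 0.64
(1-R'-K)/(1-K) simplifies to (max-R)/max with max = 92:
C = (92-76)/92 = 16/92 = 0.17391… → 0.17
M = (92-92)/92 = 0/92 = 0 → 0.00
Y = (92-9)/92 = 83/92 = 0.90217… → 0.90
= CMYK(0.17, 0.00, 0.90, 0.64)


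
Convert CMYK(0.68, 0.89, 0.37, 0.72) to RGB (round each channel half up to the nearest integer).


R = 255 × (1-C) × (1-K) = 255 × 0.32 × 0.28 = 22.848 → 23
G = 255 × (1-M) × (1-K) = 255 × 0.11 × 0.28 = 7.854 → 8
B = 255 × (1-Y) × (1-K) = 255 × 0.63 × 0.28 = 44.982 → 45
= RGB(23, 8, 45)


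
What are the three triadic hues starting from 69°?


Triadic: equally spaced at 120° intervals
H1 = 69°
H2 = (69 + 120) mod 360 = 189°
H3 = (69 + 240) mod 360 = 309°
Triadic = 69°, 189°, 309°


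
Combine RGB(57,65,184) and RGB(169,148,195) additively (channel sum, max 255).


Additive: each channel = min(255, C₁+C₂)
R: 57+169 = 226 → 226
G: 65+148 = 213 → 213
B: 184+195 = 379 → 255
= RGB(226, 213, 255)


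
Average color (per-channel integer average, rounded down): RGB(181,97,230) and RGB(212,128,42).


Midpoint: each channel = ⌊(C₁+C₂)/2⌋
R: ⌊(181+212)/2⌋ = 196
G: ⌊(97+128)/2⌋ = 112
B: ⌊(230+42)/2⌋ = 136
= RGB(196, 112, 136)


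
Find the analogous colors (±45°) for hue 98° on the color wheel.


Base hue: 98°
Left analog: (98 - 45) mod 360 = 53°
Right analog: (98 + 45) mod 360 = 143°
Analogous hues = 53° and 143°


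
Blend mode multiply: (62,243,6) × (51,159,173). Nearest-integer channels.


Multiply: C = A×B/255, rounded to nearest integer
R: 62×51/255 = 3162/255 ≈ 12.400 → 12
G: 243×159/255 = 38637/255 ≈ 151.518 → 152
B: 6×173/255 = 1038/255 ≈ 4.071 → 4
= RGB(12, 152, 4)


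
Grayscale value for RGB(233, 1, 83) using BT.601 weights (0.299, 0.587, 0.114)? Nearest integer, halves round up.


Gray = 0.299×R + 0.587×G + 0.114×B
Gray = 0.299×233 + 0.587×1 + 0.114×83
Gray = 69.667 + 0.587 + 9.462
Gray = 79.716 → round half up → 80
Gray = 80


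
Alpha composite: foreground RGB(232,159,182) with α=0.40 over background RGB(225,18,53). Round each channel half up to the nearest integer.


C = α×F + (1-α)×B, with 1-α = 0.60
R: 0.40×232 + 0.60×225 = 92.80 + 135.00 = 227.80 → 228
G: 0.40×159 + 0.60×18 = 63.60 + 10.80 = 74.40 → 74
B: 0.40×182 + 0.60×53 = 72.80 + 31.80 = 104.60 → 105
= RGB(228, 74, 105)


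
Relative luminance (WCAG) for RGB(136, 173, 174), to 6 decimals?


Linearize each channel (sRGB transfer function): c = v/255; c_lin = c/12.92 if c ≤ 0.04045, else ((c+0.055)/1.055)^2.4
  R: 136/255 ≈ 0.533333 > 0.04045 → ((0.533333+0.055)/1.055)^2.4 ≈ 0.246201
  G: 173/255 ≈ 0.678431 > 0.04045 → ((0.678431+0.055)/1.055)^2.4 ≈ 0.417885
  B: 174/255 ≈ 0.682353 > 0.04045 → ((0.682353+0.055)/1.055)^2.4 ≈ 0.423268
R_lin = 0.246201, G_lin = 0.417885, B_lin = 0.423268
L = 0.2126×R + 0.7152×G + 0.0722×B
L = 0.2126×0.246201 + 0.7152×0.417885 + 0.0722×0.423268
L ≈ 0.381774


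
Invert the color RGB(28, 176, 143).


Invert: (255-R, 255-G, 255-B)
R: 255-28 = 227
G: 255-176 = 79
B: 255-143 = 112
= RGB(227, 79, 112)


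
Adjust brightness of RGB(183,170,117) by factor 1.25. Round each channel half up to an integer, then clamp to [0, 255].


Multiply each channel by 1.25, round half up, clamp to [0, 255]
R: 183×1.25 = 228.75 → round → 229
G: 170×1.25 = 212.5 → round → 213
B: 117×1.25 = 146.25 → round → 146
= RGB(229, 213, 146)


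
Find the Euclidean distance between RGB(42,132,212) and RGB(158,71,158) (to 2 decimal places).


d = √[(R₁-R₂)² + (G₁-G₂)² + (B₁-B₂)²]
d = √[(42-158)² + (132-71)² + (212-158)²]
d = √[13456 + 3721 + 2916]
d = √20093
d ≈ 141.75


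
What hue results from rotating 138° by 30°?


New hue = (H + rotation) mod 360
New hue = (138 + 30) mod 360
= 168 mod 360
= 168°


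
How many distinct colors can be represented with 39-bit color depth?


Colors = 2^bits = 2^39
= 549,755,813,888 colors


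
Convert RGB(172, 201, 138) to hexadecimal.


R = 172 → AC (hex)
G = 201 → C9 (hex)
B = 138 → 8A (hex)
Hex = #ACC98A


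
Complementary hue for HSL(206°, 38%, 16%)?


Complement = opposite side of color wheel = hue + 180°
H' = (206 + 180) mod 360 = 26°
S and L unchanged.
= HSL(26°, 38%, 16%)


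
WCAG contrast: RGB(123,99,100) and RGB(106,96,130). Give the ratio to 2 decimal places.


Linearize each sRGB channel c=v/255: c/12.92 if c ≤ 0.04045 else ((c+0.055)/1.055)^2.4
L = 0.2126×R_lin + 0.7152×G_lin + 0.0722×B_lin
Color 1 (123,99,100):
  R=123: 123/255≈0.4824 > 0.04045 → ((0.4824+0.055)/1.055)^2.4 ≈ 0.19807
  G=99: 99/255≈0.3882 > 0.04045 → ((0.3882+0.055)/1.055)^2.4 ≈ 0.12477
  B=100: 100/255≈0.3922 > 0.04045 → ((0.3922+0.055)/1.055)^2.4 ≈ 0.12744
  L1 = 0.2126×0.19807 + 0.7152×0.12477 + 0.0722×0.12744 ≈ 0.14055
Color 2 (106,96,130):
  R=106: 106/255≈0.4157 > 0.04045 → ((0.4157+0.055)/1.055)^2.4 ≈ 0.14413
  G=96: 96/255≈0.3765 > 0.04045 → ((0.3765+0.055)/1.055)^2.4 ≈ 0.11697
  B=130: 130/255≈0.5098 > 0.04045 → ((0.5098+0.055)/1.055)^2.4 ≈ 0.22323
  L2 = 0.2126×0.14413 + 0.7152×0.11697 + 0.0722×0.22323 ≈ 0.13042
Lighter = 0.14055, Darker = 0.13042
Ratio = (L_lighter + 0.05) / (L_darker + 0.05)
Ratio = (0.14055 + 0.05) / (0.13042 + 0.05) = 0.19055 / 0.18042 ≈ 1.0562
Ratio ≈ 1.06:1


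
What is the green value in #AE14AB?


Color: #AE14AB
R = AE = 174
G = 14 = 20
B = AB = 171
Green = 20


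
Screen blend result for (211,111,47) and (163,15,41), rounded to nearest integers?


Screen: C = 255 - (255-A)×(255-B)/255, rounded to nearest integer
R: 255 - (255-211)×(255-163)/255 = 255 - 4048/255 ≈ 255 - 15.875 = 239.125 → 239
G: 255 - (255-111)×(255-15)/255 = 255 - 34560/255 ≈ 255 - 135.529 = 119.471 → 119
B: 255 - (255-47)×(255-41)/255 = 255 - 44512/255 ≈ 255 - 174.557 = 80.443 → 80
= RGB(239, 119, 80)


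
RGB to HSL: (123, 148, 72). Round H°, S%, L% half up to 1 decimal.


Normalize: R'=123/255≈0.4824, G'=148/255≈0.5804, B'=72/255≈0.2824
Max=148/255, Min=72/255, Δ=Max-Min=76/255
L = (Max+Min)/2 = (148+72)/510 = 220/510 = 0.43137… → L = 43.1%
L ≤ 0.5 → S = Δ/(Max+Min) = 76/(148+72) = 76/220 = 0.34545… → S = 34.5%
(the 1/255 factors cancel in S and H, so raw channel differences can be used)
Max is G' → H = 60 × ((B-R)/Δ + 2) = 60 × ((72-123)/76 + 2)
  -51/76 + 2 = -0.6710… + 2 = 1.3289…
  H = 60 × 1.3289… = 79.736…° → H = 79.7°
= HSL(79.7°, 34.5%, 43.1%)


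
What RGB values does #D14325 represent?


D1 → 209 (R)
43 → 67 (G)
25 → 37 (B)
= RGB(209, 67, 37)


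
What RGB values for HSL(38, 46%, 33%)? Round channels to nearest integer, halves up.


H=38°, S=0.46, L=0.33
C = (1-|2L-1|)×S = (1-|-0.34|)×0.46 = 0.3036
H' = H/60 = 38/60 ≈ 0.6333; X = C×(1-|H' mod 2 - 1|) = 0.19228
m = L - C/2 = 0.33 - 0.1518 = 0.1782
Sector ⌊H'⌋ = 0 → (R',G',B') = (0.3036, 0.19228, 0.0)
RGB = ((R'+m)×255, (G'+m)×255, (B'+m)×255) = (122.859, 94.4724, 45.441)
Round half up → RGB(123, 94, 45)


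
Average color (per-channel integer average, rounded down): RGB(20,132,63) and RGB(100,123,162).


Midpoint: each channel = ⌊(C₁+C₂)/2⌋
R: ⌊(20+100)/2⌋ = 60
G: ⌊(132+123)/2⌋ = 127
B: ⌊(63+162)/2⌋ = 112
= RGB(60, 127, 112)


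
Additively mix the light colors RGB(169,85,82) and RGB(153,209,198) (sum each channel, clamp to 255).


Additive: each channel = min(255, C₁+C₂)
R: 169+153 = 322 → 255
G: 85+209 = 294 → 255
B: 82+198 = 280 → 255
= RGB(255, 255, 255)


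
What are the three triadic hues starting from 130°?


Triadic: equally spaced at 120° intervals
H1 = 130°
H2 = (130 + 120) mod 360 = 250°
H3 = (130 + 240) mod 360 = 10°
Triadic = 130°, 250°, 10°


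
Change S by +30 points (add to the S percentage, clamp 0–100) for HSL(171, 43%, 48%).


Original S = 43%
Adjustment = +30 percentage points
New S = 43 + (30) = 73
Clamp to [0, 100] → 73
= HSL(171°, 73%, 48%)


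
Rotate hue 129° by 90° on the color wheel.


New hue = (H + rotation) mod 360
New hue = (129 + 90) mod 360
= 219 mod 360
= 219°


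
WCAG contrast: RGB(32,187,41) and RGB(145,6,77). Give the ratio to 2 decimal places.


Linearize each sRGB channel c=v/255: c/12.92 if c ≤ 0.04045 else ((c+0.055)/1.055)^2.4
L = 0.2126×R_lin + 0.7152×G_lin + 0.0722×B_lin
Color 1 (32,187,41):
  R=32: 32/255≈0.1255 > 0.04045 → ((0.1255+0.055)/1.055)^2.4 ≈ 0.01444
  G=187: 187/255≈0.7333 > 0.04045 → ((0.7333+0.055)/1.055)^2.4 ≈ 0.49693
  B=41: 41/255≈0.1608 > 0.04045 → ((0.1608+0.055)/1.055)^2.4 ≈ 0.02217
  L1 = 0.2126×0.01444 + 0.7152×0.49693 + 0.0722×0.02217 ≈ 0.36008
Color 2 (145,6,77):
  R=145: 145/255≈0.5686 > 0.04045 → ((0.5686+0.055)/1.055)^2.4 ≈ 0.28315
  G=6: 6/255≈0.0235 ≤ 0.04045 → 0.0235/12.92 ≈ 0.00182
  B=77: 77/255≈0.3020 > 0.04045 → ((0.3020+0.055)/1.055)^2.4 ≈ 0.07421
  L2 = 0.2126×0.28315 + 0.7152×0.00182 + 0.0722×0.07421 ≈ 0.06686
Lighter = 0.36008, Darker = 0.06686
Ratio = (L_lighter + 0.05) / (L_darker + 0.05)
Ratio = (0.36008 + 0.05) / (0.06686 + 0.05) = 0.41008 / 0.11686 ≈ 3.5092
Ratio ≈ 3.51:1


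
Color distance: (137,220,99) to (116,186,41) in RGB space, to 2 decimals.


d = √[(R₁-R₂)² + (G₁-G₂)² + (B₁-B₂)²]
d = √[(137-116)² + (220-186)² + (99-41)²]
d = √[441 + 1156 + 3364]
d = √4961
d ≈ 70.43


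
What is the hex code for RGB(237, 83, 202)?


R = 237 → ED (hex)
G = 83 → 53 (hex)
B = 202 → CA (hex)
Hex = #ED53CA


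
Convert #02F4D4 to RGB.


02 → 2 (R)
F4 → 244 (G)
D4 → 212 (B)
= RGB(2, 244, 212)


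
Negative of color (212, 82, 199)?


Invert: (255-R, 255-G, 255-B)
R: 255-212 = 43
G: 255-82 = 173
B: 255-199 = 56
= RGB(43, 173, 56)


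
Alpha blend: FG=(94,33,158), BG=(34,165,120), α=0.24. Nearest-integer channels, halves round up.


C = α×F + (1-α)×B, with 1-α = 0.76
R: 0.24×94 + 0.76×34 = 22.56 + 25.84 = 48.40 → 48
G: 0.24×33 + 0.76×165 = 7.92 + 125.40 = 133.32 → 133
B: 0.24×158 + 0.76×120 = 37.92 + 91.20 = 129.12 → 129
= RGB(48, 133, 129)


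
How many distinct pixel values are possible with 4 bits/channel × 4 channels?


Total bits = 4 bits/channel × 4 channels = 16 bits
Distinct pixel values = 2^16
= 65,536 pixel values


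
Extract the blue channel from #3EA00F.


Color: #3EA00F
R = 3E = 62
G = A0 = 160
B = 0F = 15
Blue = 15


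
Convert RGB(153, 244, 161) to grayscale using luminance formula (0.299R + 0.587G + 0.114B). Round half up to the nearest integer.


Gray = 0.299×R + 0.587×G + 0.114×B
Gray = 0.299×153 + 0.587×244 + 0.114×161
Gray = 45.747 + 143.228 + 18.354
Gray = 207.329 → round half up → 207
Gray = 207


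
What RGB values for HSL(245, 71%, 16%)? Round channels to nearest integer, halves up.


H=245°, S=0.71, L=0.16
C = (1-|2L-1|)×S = (1-|-0.68|)×0.71 = 0.2272
H' = H/60 = 245/60 ≈ 4.0833; X = C×(1-|H' mod 2 - 1|) ≈ 0.0189
m = L - C/2 = 0.16 - 0.1136 = 0.0464
Sector ⌊H'⌋ = 4 → (R',G',B') = (≈0.0189, 0.0, 0.2272)
RGB = ((R'+m)×255, (G'+m)×255, (B'+m)×255) = (16.66, 11.832, 69.768)
Round half up → RGB(17, 12, 70)


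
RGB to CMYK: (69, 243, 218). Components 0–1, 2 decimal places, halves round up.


R'=69/255≈0.2706, G'=243/255≈0.9529, B'=218/255≈0.8549
K = 1 - max(R',G',B') = 1 - 243/255 = 12/255 = 0.04705… → 0.05
(1-R'-K)/(1-K) simplifies to (max-R)/max with max = 243:
C = (243-69)/243 = 174/243 = 0.71604… → 0.72
M = (243-243)/243 = 0/243 = 0 → 0.00
Y = (243-218)/243 = 25/243 = 0.10288… → 0.10
= CMYK(0.72, 0.00, 0.10, 0.05)


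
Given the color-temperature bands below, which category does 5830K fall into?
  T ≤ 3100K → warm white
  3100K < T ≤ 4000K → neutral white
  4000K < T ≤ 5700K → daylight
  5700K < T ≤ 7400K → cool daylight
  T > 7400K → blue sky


Temperature: 5830K
5700K < 5830K ≤ 7400K → cool daylight
Classification: cool daylight


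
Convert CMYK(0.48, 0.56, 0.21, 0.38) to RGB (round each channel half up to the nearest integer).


R = 255 × (1-C) × (1-K) = 255 × 0.52 × 0.62 = 82.212 → 82
G = 255 × (1-M) × (1-K) = 255 × 0.44 × 0.62 = 69.564 → 70
B = 255 × (1-Y) × (1-K) = 255 × 0.79 × 0.62 = 124.899 → 125
= RGB(82, 70, 125)


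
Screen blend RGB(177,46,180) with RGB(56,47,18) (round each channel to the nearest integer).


Screen: C = 255 - (255-A)×(255-B)/255, rounded to nearest integer
R: 255 - (255-177)×(255-56)/255 = 255 - 15522/255 ≈ 255 - 60.871 = 194.129 → 194
G: 255 - (255-46)×(255-47)/255 = 255 - 43472/255 ≈ 255 - 170.478 = 84.522 → 85
B: 255 - (255-180)×(255-18)/255 = 255 - 17775/255 ≈ 255 - 69.706 = 185.294 → 185
= RGB(194, 85, 185)


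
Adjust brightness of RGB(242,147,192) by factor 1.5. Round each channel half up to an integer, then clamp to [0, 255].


Multiply each channel by 1.5, round half up, clamp to [0, 255]
R: 242×1.5 = 363 → clamp → 255
G: 147×1.5 = 220.5 → round → 221
B: 192×1.5 = 288 → clamp → 255
= RGB(255, 221, 255)


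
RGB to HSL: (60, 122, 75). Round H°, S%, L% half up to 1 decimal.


Normalize: R'=60/255≈0.2353, G'=122/255≈0.4784, B'=75/255≈0.2941
Max=122/255, Min=60/255, Δ=Max-Min=62/255
L = (Max+Min)/2 = (122+60)/510 = 182/510 = 0.35686… → L = 35.7%
L ≤ 0.5 → S = Δ/(Max+Min) = 62/(122+60) = 62/182 = 0.34065… → S = 34.1%
(the 1/255 factors cancel in S and H, so raw channel differences can be used)
Max is G' → H = 60 × ((B-R)/Δ + 2) = 60 × ((75-60)/62 + 2)
  15/62 + 2 = 0.2419… + 2 = 2.2419…
  H = 60 × 2.2419… = 134.516…° → H = 134.5°
= HSL(134.5°, 34.1%, 35.7%)


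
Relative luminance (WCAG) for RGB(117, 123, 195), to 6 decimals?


Linearize each channel (sRGB transfer function): c = v/255; c_lin = c/12.92 if c ≤ 0.04045, else ((c+0.055)/1.055)^2.4
  R: 117/255 ≈ 0.458824 > 0.04045 → ((0.458824+0.055)/1.055)^2.4 ≈ 0.177888
  G: 123/255 ≈ 0.482353 > 0.04045 → ((0.482353+0.055)/1.055)^2.4 ≈ 0.198069
  B: 195/255 ≈ 0.764706 > 0.04045 → ((0.764706+0.055)/1.055)^2.4 ≈ 0.545724
R_lin = 0.177888, G_lin = 0.198069, B_lin = 0.545724
L = 0.2126×R + 0.7152×G + 0.0722×B
L = 0.2126×0.177888 + 0.7152×0.198069 + 0.0722×0.545724
L ≈ 0.218880


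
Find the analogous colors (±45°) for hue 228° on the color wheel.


Base hue: 228°
Left analog: (228 - 45) mod 360 = 183°
Right analog: (228 + 45) mod 360 = 273°
Analogous hues = 183° and 273°


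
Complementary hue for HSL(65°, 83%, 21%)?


Complement = opposite side of color wheel = hue + 180°
H' = (65 + 180) mod 360 = 245°
S and L unchanged.
= HSL(245°, 83%, 21%)


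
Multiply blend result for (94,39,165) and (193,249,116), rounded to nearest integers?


Multiply: C = A×B/255, rounded to nearest integer
R: 94×193/255 = 18142/255 ≈ 71.145 → 71
G: 39×249/255 = 9711/255 ≈ 38.082 → 38
B: 165×116/255 = 19140/255 ≈ 75.059 → 75
= RGB(71, 38, 75)


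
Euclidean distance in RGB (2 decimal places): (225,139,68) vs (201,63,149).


d = √[(R₁-R₂)² + (G₁-G₂)² + (B₁-B₂)²]
d = √[(225-201)² + (139-63)² + (68-149)²]
d = √[576 + 5776 + 6561]
d = √12913
d ≈ 113.64


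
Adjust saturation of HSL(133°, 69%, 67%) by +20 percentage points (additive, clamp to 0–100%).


Original S = 69%
Adjustment = +20 percentage points
New S = 69 + (20) = 89
Clamp to [0, 100] → 89
= HSL(133°, 89%, 67%)


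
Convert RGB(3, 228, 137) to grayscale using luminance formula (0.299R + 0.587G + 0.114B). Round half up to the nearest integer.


Gray = 0.299×R + 0.587×G + 0.114×B
Gray = 0.299×3 + 0.587×228 + 0.114×137
Gray = 0.897 + 133.836 + 15.618
Gray = 150.351 → round half up → 150
Gray = 150


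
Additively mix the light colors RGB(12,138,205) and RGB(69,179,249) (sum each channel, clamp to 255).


Additive: each channel = min(255, C₁+C₂)
R: 12+69 = 81 → 81
G: 138+179 = 317 → 255
B: 205+249 = 454 → 255
= RGB(81, 255, 255)


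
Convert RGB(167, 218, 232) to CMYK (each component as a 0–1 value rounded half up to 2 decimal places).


R'=167/255≈0.6549, G'=218/255≈0.8549, B'=232/255≈0.9098
K = 1 - max(R',G',B') = 1 - 232/255 = 23/255 = 0.09019… → 0.09
(1-R'-K)/(1-K) simplifies to (max-R)/max with max = 232:
C = (232-167)/232 = 65/232 = 0.28017… → 0.28
M = (232-218)/232 = 14/232 = 0.06034… → 0.06
Y = (232-232)/232 = 0/232 = 0 → 0.00
= CMYK(0.28, 0.06, 0.00, 0.09)


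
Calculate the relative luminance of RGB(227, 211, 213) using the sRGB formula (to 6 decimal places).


Linearize each channel (sRGB transfer function): c = v/255; c_lin = c/12.92 if c ≤ 0.04045, else ((c+0.055)/1.055)^2.4
  R: 227/255 ≈ 0.890196 > 0.04045 → ((0.890196+0.055)/1.055)^2.4 ≈ 0.768151
  G: 211/255 ≈ 0.827451 > 0.04045 → ((0.827451+0.055)/1.055)^2.4 ≈ 0.651406
  B: 213/255 ≈ 0.835294 > 0.04045 → ((0.835294+0.055)/1.055)^2.4 ≈ 0.665387
R_lin = 0.768151, G_lin = 0.651406, B_lin = 0.665387
L = 0.2126×R + 0.7152×G + 0.0722×B
L = 0.2126×0.768151 + 0.7152×0.651406 + 0.0722×0.665387
L ≈ 0.677235


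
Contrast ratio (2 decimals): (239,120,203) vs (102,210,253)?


Linearize each sRGB channel c=v/255: c/12.92 if c ≤ 0.04045 else ((c+0.055)/1.055)^2.4
L = 0.2126×R_lin + 0.7152×G_lin + 0.0722×B_lin
Color 1 (239,120,203):
  R=239: 239/255≈0.9373 > 0.04045 → ((0.9373+0.055)/1.055)^2.4 ≈ 0.86316
  G=120: 120/255≈0.4706 > 0.04045 → ((0.4706+0.055)/1.055)^2.4 ≈ 0.18782
  B=203: 203/255≈0.7961 > 0.04045 → ((0.7961+0.055)/1.055)^2.4 ≈ 0.59720
  L1 = 0.2126×0.86316 + 0.7152×0.18782 + 0.0722×0.59720 ≈ 0.36095
Color 2 (102,210,253):
  R=102: 102/255≈0.4000 > 0.04045 → ((0.4000+0.055)/1.055)^2.4 ≈ 0.13287
  G=210: 210/255≈0.8235 > 0.04045 → ((0.8235+0.055)/1.055)^2.4 ≈ 0.64448
  B=253: 253/255≈0.9922 > 0.04045 → ((0.9922+0.055)/1.055)^2.4 ≈ 0.98225
  L2 = 0.2126×0.13287 + 0.7152×0.64448 + 0.0722×0.98225 ≈ 0.56010
Lighter = 0.56010, Darker = 0.36095
Ratio = (L_lighter + 0.05) / (L_darker + 0.05)
Ratio = (0.56010 + 0.05) / (0.36095 + 0.05) = 0.61010 / 0.41095 ≈ 1.4846
Ratio ≈ 1.48:1


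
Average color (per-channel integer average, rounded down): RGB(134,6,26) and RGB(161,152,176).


Midpoint: each channel = ⌊(C₁+C₂)/2⌋
R: ⌊(134+161)/2⌋ = 147
G: ⌊(6+152)/2⌋ = 79
B: ⌊(26+176)/2⌋ = 101
= RGB(147, 79, 101)


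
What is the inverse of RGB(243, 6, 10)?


Invert: (255-R, 255-G, 255-B)
R: 255-243 = 12
G: 255-6 = 249
B: 255-10 = 245
= RGB(12, 249, 245)


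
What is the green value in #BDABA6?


Color: #BDABA6
R = BD = 189
G = AB = 171
B = A6 = 166
Green = 171


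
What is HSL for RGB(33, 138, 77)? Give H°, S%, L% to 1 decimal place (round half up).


Normalize: R'=33/255≈0.1294, G'=138/255≈0.5412, B'=77/255≈0.3020
Max=138/255, Min=33/255, Δ=Max-Min=105/255
L = (Max+Min)/2 = (138+33)/510 = 171/510 = 0.33529… → L = 33.5%
L ≤ 0.5 → S = Δ/(Max+Min) = 105/(138+33) = 105/171 = 0.61403… → S = 61.4%
(the 1/255 factors cancel in S and H, so raw channel differences can be used)
Max is G' → H = 60 × ((B-R)/Δ + 2) = 60 × ((77-33)/105 + 2)
  44/105 + 2 = 0.4190… + 2 = 2.4190…
  H = 60 × 2.4190… = 145.142…° → H = 145.1°
= HSL(145.1°, 61.4%, 33.5%)


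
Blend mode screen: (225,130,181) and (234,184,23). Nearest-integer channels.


Screen: C = 255 - (255-A)×(255-B)/255, rounded to nearest integer
R: 255 - (255-225)×(255-234)/255 = 255 - 630/255 ≈ 255 - 2.471 = 252.529 → 253
G: 255 - (255-130)×(255-184)/255 = 255 - 8875/255 ≈ 255 - 34.804 = 220.196 → 220
B: 255 - (255-181)×(255-23)/255 = 255 - 17168/255 ≈ 255 - 67.325 = 187.675 → 188
= RGB(253, 220, 188)


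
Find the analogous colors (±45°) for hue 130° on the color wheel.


Base hue: 130°
Left analog: (130 - 45) mod 360 = 85°
Right analog: (130 + 45) mod 360 = 175°
Analogous hues = 85° and 175°


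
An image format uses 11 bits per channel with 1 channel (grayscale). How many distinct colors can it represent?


Total bits = 11 bits/channel × 1 channels = 11 bits
Distinct colors = 2^11
= 2,048 colors


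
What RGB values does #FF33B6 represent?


FF → 255 (R)
33 → 51 (G)
B6 → 182 (B)
= RGB(255, 51, 182)


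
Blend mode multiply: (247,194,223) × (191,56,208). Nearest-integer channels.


Multiply: C = A×B/255, rounded to nearest integer
R: 247×191/255 = 47177/255 ≈ 185.008 → 185
G: 194×56/255 = 10864/255 ≈ 42.604 → 43
B: 223×208/255 = 46384/255 ≈ 181.898 → 182
= RGB(185, 43, 182)


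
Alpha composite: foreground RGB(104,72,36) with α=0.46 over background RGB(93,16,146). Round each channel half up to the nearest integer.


C = α×F + (1-α)×B, with 1-α = 0.54
R: 0.46×104 + 0.54×93 = 47.84 + 50.22 = 98.06 → 98
G: 0.46×72 + 0.54×16 = 33.12 + 8.64 = 41.76 → 42
B: 0.46×36 + 0.54×146 = 16.56 + 78.84 = 95.40 → 95
= RGB(98, 42, 95)


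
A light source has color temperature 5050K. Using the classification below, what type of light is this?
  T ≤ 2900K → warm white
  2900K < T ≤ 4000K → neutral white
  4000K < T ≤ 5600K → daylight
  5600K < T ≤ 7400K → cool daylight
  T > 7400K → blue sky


Temperature: 5050K
4000K < 5050K ≤ 5600K → daylight
Classification: daylight


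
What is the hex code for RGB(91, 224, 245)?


R = 91 → 5B (hex)
G = 224 → E0 (hex)
B = 245 → F5 (hex)
Hex = #5BE0F5


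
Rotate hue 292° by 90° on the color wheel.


New hue = (H + rotation) mod 360
New hue = (292 + 90) mod 360
= 382 mod 360
= 22°


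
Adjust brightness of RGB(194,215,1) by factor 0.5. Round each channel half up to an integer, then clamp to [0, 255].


Multiply each channel by 0.5, round half up, clamp to [0, 255]
R: 194×0.5 = 97
G: 215×0.5 = 107.5 → round → 108
B: 1×0.5 = 0.5 → round → 1
= RGB(97, 108, 1)


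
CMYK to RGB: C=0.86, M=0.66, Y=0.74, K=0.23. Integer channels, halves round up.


R = 255 × (1-C) × (1-K) = 255 × 0.14 × 0.77 = 27.489 → 27
G = 255 × (1-M) × (1-K) = 255 × 0.34 × 0.77 = 66.759 → 67
B = 255 × (1-Y) × (1-K) = 255 × 0.26 × 0.77 = 51.051 → 51
= RGB(27, 67, 51)


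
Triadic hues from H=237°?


Triadic: equally spaced at 120° intervals
H1 = 237°
H2 = (237 + 120) mod 360 = 357°
H3 = (237 + 240) mod 360 = 117°
Triadic = 237°, 357°, 117°


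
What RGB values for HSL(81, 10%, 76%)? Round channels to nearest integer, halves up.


H=81°, S=0.10, L=0.76
C = (1-|2L-1|)×S = (1-|0.52|)×0.10 = 0.048
H' = H/60 = 81/60 ≈ 1.3500; X = C×(1-|H' mod 2 - 1|) = 0.0312
m = L - C/2 = 0.76 - 0.024 = 0.736
Sector ⌊H'⌋ = 1 → (R',G',B') = (0.0312, 0.048, 0.0)
RGB = ((R'+m)×255, (G'+m)×255, (B'+m)×255) = (195.636, 199.92, 187.68)
Round half up → RGB(196, 200, 188)


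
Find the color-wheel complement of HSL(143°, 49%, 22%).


Complement = opposite side of color wheel = hue + 180°
H' = (143 + 180) mod 360 = 323°
S and L unchanged.
= HSL(323°, 49%, 22%)


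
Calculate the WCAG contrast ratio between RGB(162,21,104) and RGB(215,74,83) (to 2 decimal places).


Linearize each sRGB channel c=v/255: c/12.92 if c ≤ 0.04045 else ((c+0.055)/1.055)^2.4
L = 0.2126×R_lin + 0.7152×G_lin + 0.0722×B_lin
Color 1 (162,21,104):
  R=162: 162/255≈0.6353 > 0.04045 → ((0.6353+0.055)/1.055)^2.4 ≈ 0.36131
  G=21: 21/255≈0.0824 > 0.04045 → ((0.0824+0.055)/1.055)^2.4 ≈ 0.00750
  B=104: 104/255≈0.4078 > 0.04045 → ((0.4078+0.055)/1.055)^2.4 ≈ 0.13843
  L1 = 0.2126×0.36131 + 0.7152×0.00750 + 0.0722×0.13843 ≈ 0.09217
Color 2 (215,74,83):
  R=215: 215/255≈0.8431 > 0.04045 → ((0.8431+0.055)/1.055)^2.4 ≈ 0.67954
  G=74: 74/255≈0.2902 > 0.04045 → ((0.2902+0.055)/1.055)^2.4 ≈ 0.06848
  B=83: 83/255≈0.3255 > 0.04045 → ((0.3255+0.055)/1.055)^2.4 ≈ 0.08650
  L2 = 0.2126×0.67954 + 0.7152×0.06848 + 0.0722×0.08650 ≈ 0.19969
Lighter = 0.19969, Darker = 0.09217
Ratio = (L_lighter + 0.05) / (L_darker + 0.05)
Ratio = (0.19969 + 0.05) / (0.09217 + 0.05) = 0.24969 / 0.14217 ≈ 1.7563
Ratio ≈ 1.76:1


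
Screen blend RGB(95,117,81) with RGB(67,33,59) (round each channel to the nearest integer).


Screen: C = 255 - (255-A)×(255-B)/255, rounded to nearest integer
R: 255 - (255-95)×(255-67)/255 = 255 - 30080/255 ≈ 255 - 117.961 = 137.039 → 137
G: 255 - (255-117)×(255-33)/255 = 255 - 30636/255 ≈ 255 - 120.141 = 134.859 → 135
B: 255 - (255-81)×(255-59)/255 = 255 - 34104/255 ≈ 255 - 133.741 = 121.259 → 121
= RGB(137, 135, 121)


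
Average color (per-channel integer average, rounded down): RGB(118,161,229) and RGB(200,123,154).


Midpoint: each channel = ⌊(C₁+C₂)/2⌋
R: ⌊(118+200)/2⌋ = 159
G: ⌊(161+123)/2⌋ = 142
B: ⌊(229+154)/2⌋ = 191
= RGB(159, 142, 191)


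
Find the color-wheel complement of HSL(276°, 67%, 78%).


Complement = opposite side of color wheel = hue + 180°
H' = (276 + 180) mod 360 = 96°
S and L unchanged.
= HSL(96°, 67%, 78%)


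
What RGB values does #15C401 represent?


15 → 21 (R)
C4 → 196 (G)
01 → 1 (B)
= RGB(21, 196, 1)


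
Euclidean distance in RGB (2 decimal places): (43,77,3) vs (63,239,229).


d = √[(R₁-R₂)² + (G₁-G₂)² + (B₁-B₂)²]
d = √[(43-63)² + (77-239)² + (3-229)²]
d = √[400 + 26244 + 51076]
d = √77720
d ≈ 278.78


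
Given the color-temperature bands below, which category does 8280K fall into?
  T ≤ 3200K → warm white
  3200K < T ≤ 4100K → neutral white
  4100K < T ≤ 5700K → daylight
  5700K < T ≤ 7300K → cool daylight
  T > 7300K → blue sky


Temperature: 8280K
8280K > 7300K → blue sky
Classification: blue sky


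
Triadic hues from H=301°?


Triadic: equally spaced at 120° intervals
H1 = 301°
H2 = (301 + 120) mod 360 = 61°
H3 = (301 + 240) mod 360 = 181°
Triadic = 301°, 61°, 181°


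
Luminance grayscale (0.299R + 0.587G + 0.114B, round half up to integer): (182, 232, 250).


Gray = 0.299×R + 0.587×G + 0.114×B
Gray = 0.299×182 + 0.587×232 + 0.114×250
Gray = 54.418 + 136.184 + 28.500
Gray = 219.102 → round half up → 219
Gray = 219


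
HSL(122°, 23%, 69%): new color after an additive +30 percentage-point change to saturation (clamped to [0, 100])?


Original S = 23%
Adjustment = +30 percentage points
New S = 23 + (30) = 53
Clamp to [0, 100] → 53
= HSL(122°, 53%, 69%)


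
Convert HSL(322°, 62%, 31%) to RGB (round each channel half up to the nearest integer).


H=322°, S=0.62, L=0.31
C = (1-|2L-1|)×S = (1-|-0.38|)×0.62 = 0.3844
H' = H/60 = 322/60 ≈ 5.3667; X = C×(1-|H' mod 2 - 1|) ≈ 0.2435
m = L - C/2 = 0.31 - 0.1922 = 0.1178
Sector ⌊H'⌋ = 5 → (R',G',B') = (0.3844, 0.0, ≈0.2435)
RGB = ((R'+m)×255, (G'+m)×255, (B'+m)×255) = (128.061, 30.039, 92.1196)
Round half up → RGB(128, 30, 92)


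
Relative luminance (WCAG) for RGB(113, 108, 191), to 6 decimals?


Linearize each channel (sRGB transfer function): c = v/255; c_lin = c/12.92 if c ≤ 0.04045, else ((c+0.055)/1.055)^2.4
  R: 113/255 ≈ 0.443137 > 0.04045 → ((0.443137+0.055)/1.055)^2.4 ≈ 0.165132
  G: 108/255 ≈ 0.423529 > 0.04045 → ((0.423529+0.055)/1.055)^2.4 ≈ 0.149960
  B: 191/255 ≈ 0.749020 > 0.04045 → ((0.749020+0.055)/1.055)^2.4 ≈ 0.520996
R_lin = 0.165132, G_lin = 0.149960, B_lin = 0.520996
L = 0.2126×R + 0.7152×G + 0.0722×B
L = 0.2126×0.165132 + 0.7152×0.149960 + 0.0722×0.520996
L ≈ 0.179974


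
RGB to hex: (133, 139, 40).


R = 133 → 85 (hex)
G = 139 → 8B (hex)
B = 40 → 28 (hex)
Hex = #858B28


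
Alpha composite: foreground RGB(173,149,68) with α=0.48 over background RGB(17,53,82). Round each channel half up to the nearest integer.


C = α×F + (1-α)×B, with 1-α = 0.52
R: 0.48×173 + 0.52×17 = 83.04 + 8.84 = 91.88 → 92
G: 0.48×149 + 0.52×53 = 71.52 + 27.56 = 99.08 → 99
B: 0.48×68 + 0.52×82 = 32.64 + 42.64 = 75.28 → 75
= RGB(92, 99, 75)


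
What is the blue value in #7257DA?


Color: #7257DA
R = 72 = 114
G = 57 = 87
B = DA = 218
Blue = 218


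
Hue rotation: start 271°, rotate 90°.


New hue = (H + rotation) mod 360
New hue = (271 + 90) mod 360
= 361 mod 360
= 1°


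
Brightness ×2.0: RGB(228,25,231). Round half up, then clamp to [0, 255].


Multiply each channel by 2.0, round half up, clamp to [0, 255]
R: 228×2.0 = 456 → clamp → 255
G: 25×2.0 = 50
B: 231×2.0 = 462 → clamp → 255
= RGB(255, 50, 255)


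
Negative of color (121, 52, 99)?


Invert: (255-R, 255-G, 255-B)
R: 255-121 = 134
G: 255-52 = 203
B: 255-99 = 156
= RGB(134, 203, 156)


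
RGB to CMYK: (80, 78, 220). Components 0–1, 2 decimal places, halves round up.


R'=80/255≈0.3137, G'=78/255≈0.3059, B'=220/255≈0.8627
K = 1 - max(R',G',B') = 1 - 220/255 = 35/255 = 0.13725… → 0.14
(1-R'-K)/(1-K) simplifies to (max-R)/max with max = 220:
C = (220-80)/220 = 140/220 = 0.63636… → 0.64
M = (220-78)/220 = 142/220 = 0.64545… → 0.65
Y = (220-220)/220 = 0/220 = 0 → 0.00
= CMYK(0.64, 0.65, 0.00, 0.14)


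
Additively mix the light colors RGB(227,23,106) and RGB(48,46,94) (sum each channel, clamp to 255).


Additive: each channel = min(255, C₁+C₂)
R: 227+48 = 275 → 255
G: 23+46 = 69 → 69
B: 106+94 = 200 → 200
= RGB(255, 69, 200)


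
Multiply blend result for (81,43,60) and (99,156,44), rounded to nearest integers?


Multiply: C = A×B/255, rounded to nearest integer
R: 81×99/255 = 8019/255 ≈ 31.447 → 31
G: 43×156/255 = 6708/255 ≈ 26.306 → 26
B: 60×44/255 = 2640/255 ≈ 10.353 → 10
= RGB(31, 26, 10)


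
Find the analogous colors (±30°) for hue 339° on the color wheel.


Base hue: 339°
Left analog: (339 - 30) mod 360 = 309°
Right analog: (339 + 30) mod 360 = 9°
Analogous hues = 309° and 9°


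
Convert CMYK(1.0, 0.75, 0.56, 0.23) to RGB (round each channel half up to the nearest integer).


R = 255 × (1-C) × (1-K) = 255 × 0.00 × 0.77 = 0
G = 255 × (1-M) × (1-K) = 255 × 0.25 × 0.77 = 49.0875 → 49
B = 255 × (1-Y) × (1-K) = 255 × 0.44 × 0.77 = 86.394 → 86
= RGB(0, 49, 86)


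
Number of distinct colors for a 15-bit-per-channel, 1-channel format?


Total bits = 15 bits/channel × 1 channels = 15 bits
Distinct colors = 2^15
= 32,768 colors


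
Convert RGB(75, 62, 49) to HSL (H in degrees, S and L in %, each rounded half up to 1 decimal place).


Normalize: R'=75/255≈0.2941, G'=62/255≈0.2431, B'=49/255≈0.1922
Max=75/255, Min=49/255, Δ=Max-Min=26/255
L = (Max+Min)/2 = (75+49)/510 = 124/510 = 0.24313… → L = 24.3%
L ≤ 0.5 → S = Δ/(Max+Min) = 26/(75+49) = 26/124 = 0.20967… → S = 21.0%
(the 1/255 factors cancel in S and H, so raw channel differences can be used)
Max is R' → H = 60 × (((G-B)/Δ) mod 6) = 60 × (((62-49)/26) mod 6)
  13/26 = 0.5
  H = 60 × 0.5 = 30° → H = 30.0°
= HSL(30.0°, 21.0%, 24.3%)


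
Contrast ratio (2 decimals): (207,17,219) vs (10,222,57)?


Linearize each sRGB channel c=v/255: c/12.92 if c ≤ 0.04045 else ((c+0.055)/1.055)^2.4
L = 0.2126×R_lin + 0.7152×G_lin + 0.0722×B_lin
Color 1 (207,17,219):
  R=207: 207/255≈0.8118 > 0.04045 → ((0.8118+0.055)/1.055)^2.4 ≈ 0.62396
  G=17: 17/255≈0.0667 > 0.04045 → ((0.0667+0.055)/1.055)^2.4 ≈ 0.00561
  B=219: 219/255≈0.8588 > 0.04045 → ((0.8588+0.055)/1.055)^2.4 ≈ 0.70838
  L1 = 0.2126×0.62396 + 0.7152×0.00561 + 0.0722×0.70838 ≈ 0.18781
Color 2 (10,222,57):
  R=10: 10/255≈0.0392 ≤ 0.04045 → 0.0392/12.92 ≈ 0.00304
  G=222: 222/255≈0.8706 > 0.04045 → ((0.8706+0.055)/1.055)^2.4 ≈ 0.73046
  B=57: 57/255≈0.2235 > 0.04045 → ((0.2235+0.055)/1.055)^2.4 ≈ 0.04092
  L2 = 0.2126×0.00304 + 0.7152×0.73046 + 0.0722×0.04092 ≈ 0.52602
Lighter = 0.52602, Darker = 0.18781
Ratio = (L_lighter + 0.05) / (L_darker + 0.05)
Ratio = (0.52602 + 0.05) / (0.18781 + 0.05) = 0.57602 / 0.23781 ≈ 2.4222
Ratio ≈ 2.42:1


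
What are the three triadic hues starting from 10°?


Triadic: equally spaced at 120° intervals
H1 = 10°
H2 = (10 + 120) mod 360 = 130°
H3 = (10 + 240) mod 360 = 250°
Triadic = 10°, 130°, 250°


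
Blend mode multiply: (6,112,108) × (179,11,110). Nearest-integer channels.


Multiply: C = A×B/255, rounded to nearest integer
R: 6×179/255 = 1074/255 ≈ 4.212 → 4
G: 112×11/255 = 1232/255 ≈ 4.831 → 5
B: 108×110/255 = 11880/255 ≈ 46.588 → 47
= RGB(4, 5, 47)


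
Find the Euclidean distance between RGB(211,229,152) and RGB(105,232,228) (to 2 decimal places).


d = √[(R₁-R₂)² + (G₁-G₂)² + (B₁-B₂)²]
d = √[(211-105)² + (229-232)² + (152-228)²]
d = √[11236 + 9 + 5776]
d = √17021
d ≈ 130.46


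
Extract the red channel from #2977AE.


Color: #2977AE
R = 29 = 41
G = 77 = 119
B = AE = 174
Red = 41


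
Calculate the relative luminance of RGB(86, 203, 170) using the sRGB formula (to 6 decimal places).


Linearize each channel (sRGB transfer function): c = v/255; c_lin = c/12.92 if c ≤ 0.04045, else ((c+0.055)/1.055)^2.4
  R: 86/255 ≈ 0.337255 > 0.04045 → ((0.337255+0.055)/1.055)^2.4 ≈ 0.093059
  G: 203/255 ≈ 0.796078 > 0.04045 → ((0.796078+0.055)/1.055)^2.4 ≈ 0.597202
  B: 170/255 ≈ 0.666667 > 0.04045 → ((0.666667+0.055)/1.055)^2.4 ≈ 0.401978
R_lin = 0.093059, G_lin = 0.597202, B_lin = 0.401978
L = 0.2126×R + 0.7152×G + 0.0722×B
L = 0.2126×0.093059 + 0.7152×0.597202 + 0.0722×0.401978
L ≈ 0.475926


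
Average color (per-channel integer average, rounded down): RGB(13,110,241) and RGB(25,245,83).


Midpoint: each channel = ⌊(C₁+C₂)/2⌋
R: ⌊(13+25)/2⌋ = 19
G: ⌊(110+245)/2⌋ = 177
B: ⌊(241+83)/2⌋ = 162
= RGB(19, 177, 162)


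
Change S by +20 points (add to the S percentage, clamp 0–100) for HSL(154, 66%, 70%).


Original S = 66%
Adjustment = +20 percentage points
New S = 66 + (20) = 86
Clamp to [0, 100] → 86
= HSL(154°, 86%, 70%)


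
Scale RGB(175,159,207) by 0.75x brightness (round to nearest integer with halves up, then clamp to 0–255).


Multiply each channel by 0.75, round half up, clamp to [0, 255]
R: 175×0.75 = 131.25 → round → 131
G: 159×0.75 = 119.25 → round → 119
B: 207×0.75 = 155.25 → round → 155
= RGB(131, 119, 155)


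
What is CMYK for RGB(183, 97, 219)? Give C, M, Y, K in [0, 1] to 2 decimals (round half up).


R'=183/255≈0.7176, G'=97/255≈0.3804, B'=219/255≈0.8588
K = 1 - max(R',G',B') = 1 - 219/255 = 36/255 = 0.14117… → 0.14
(1-R'-K)/(1-K) simplifies to (max-R)/max with max = 219:
C = (219-183)/219 = 36/219 = 0.16438… → 0.16
M = (219-97)/219 = 122/219 = 0.55707… → 0.56
Y = (219-219)/219 = 0/219 = 0 → 0.00
= CMYK(0.16, 0.56, 0.00, 0.14)
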